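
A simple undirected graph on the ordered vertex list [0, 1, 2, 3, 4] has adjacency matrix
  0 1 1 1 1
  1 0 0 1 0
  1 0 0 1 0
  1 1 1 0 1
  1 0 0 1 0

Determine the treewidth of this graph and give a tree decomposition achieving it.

Every bag has size at most 3, so the width is 3 − 1 = 2 and tw(G) ≤ 2. For the lower bound, the 3 vertices {0, 1, 3} are pairwise adjacent, and any tree decomposition puts a clique entirely inside one bag — forcing width ≥ 2. Combining the bounds, tw(G) = 2.

Treewidth 2.
One optimal decomposition is:
Bags: B1 = {0, 2, 3}  B2 = {0, 1, 3}  B3 = {0, 3, 4}
Tree: B1–B2, B1–B3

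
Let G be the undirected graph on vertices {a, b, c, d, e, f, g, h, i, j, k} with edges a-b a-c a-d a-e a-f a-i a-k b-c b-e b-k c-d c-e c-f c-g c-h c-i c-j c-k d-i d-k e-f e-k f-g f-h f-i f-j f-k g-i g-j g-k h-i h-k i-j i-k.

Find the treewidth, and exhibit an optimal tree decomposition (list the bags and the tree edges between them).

Every bag has size at most 5, so the width is 5 − 1 = 4 and tw(G) ≤ 4. For the lower bound, the 5 vertices {c, f, g, i, j} are pairwise adjacent, and any tree decomposition puts a clique entirely inside one bag — forcing width ≥ 4. The upper and lower bounds meet at 4, so that is the treewidth.

Treewidth 4.
One optimal decomposition is:
Bags: B1 = {c, f, h, i, k}  B2 = {c, f, g, i, k}  B3 = {a, c, f, i, k}  B4 = {a, c, d, i, k}  B5 = {c, f, g, i, j}  B6 = {a, c, e, f, k}  B7 = {a, b, c, e, k}
Tree: B1–B2, B2–B3, B3–B4, B2–B5, B3–B6, B6–B7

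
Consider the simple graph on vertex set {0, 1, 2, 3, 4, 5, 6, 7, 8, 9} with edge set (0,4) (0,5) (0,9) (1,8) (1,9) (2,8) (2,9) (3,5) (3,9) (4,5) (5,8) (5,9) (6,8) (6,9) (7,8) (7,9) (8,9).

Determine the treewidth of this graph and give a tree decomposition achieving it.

The largest bag has 3 vertices, giving width 2; this decomposition certifies tw(G) ≤ 2. On the other hand G contains the 3-clique {0, 5, 9}. A clique must lie in a single bag of any decomposition, so no decomposition can have width below 2. The upper and lower bounds meet at 2, so that is the treewidth.

Treewidth 2.
One such decomposition:
Bags: B1 = {2, 8, 9}  B2 = {5, 8, 9}  B3 = {0, 5, 9}  B4 = {0, 4, 5}  B5 = {3, 5, 9}  B6 = {1, 8, 9}  B7 = {6, 8, 9}  B8 = {7, 8, 9}
Tree: B1–B2, B2–B3, B3–B4, B2–B5, B2–B6, B1–B7, B6–B8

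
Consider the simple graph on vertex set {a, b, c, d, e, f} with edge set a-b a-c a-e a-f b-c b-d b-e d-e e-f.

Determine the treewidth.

A width-2 tree decomposition is:
Bags: B1 = {a, b, c}  B2 = {a, b, e}  B3 = {b, d, e}  B4 = {a, e, f}
Tree: B1–B2, B2–B3, B2–B4
Every bag has size at most 3, so the width is 3 − 1 = 2 and tw(G) ≤ 2. For the lower bound, the 3 vertices {b, d, e} are pairwise adjacent, and any tree decomposition puts a clique entirely inside one bag — forcing width ≥ 2. Combining the bounds, tw(G) = 2.

2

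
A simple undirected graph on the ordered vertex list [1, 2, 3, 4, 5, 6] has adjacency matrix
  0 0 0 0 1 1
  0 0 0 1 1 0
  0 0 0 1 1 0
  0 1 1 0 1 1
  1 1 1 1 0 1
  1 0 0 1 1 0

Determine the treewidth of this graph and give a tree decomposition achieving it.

Every bag has size at most 3, so the width is 3 − 1 = 2 and tw(G) ≤ 2. For the lower bound, the 3 vertices {1, 5, 6} are pairwise adjacent, and any tree decomposition puts a clique entirely inside one bag — forcing width ≥ 2. Therefore the treewidth is 2.

Treewidth 2.
One such decomposition:
Bags: B1 = {1, 5, 6}  B2 = {4, 5, 6}  B3 = {3, 4, 5}  B4 = {2, 4, 5}
Tree: B1–B2, B2–B3, B2–B4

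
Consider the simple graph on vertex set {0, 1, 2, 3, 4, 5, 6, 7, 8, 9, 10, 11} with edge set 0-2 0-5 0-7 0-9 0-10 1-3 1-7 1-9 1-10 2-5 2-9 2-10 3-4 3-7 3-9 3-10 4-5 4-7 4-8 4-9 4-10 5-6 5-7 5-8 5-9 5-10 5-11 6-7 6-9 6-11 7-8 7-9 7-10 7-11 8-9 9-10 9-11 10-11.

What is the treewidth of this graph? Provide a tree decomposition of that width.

Every bag has size at most 5, so the width is 5 − 1 = 4 and tw(G) ≤ 4. Conversely, {0, 2, 5, 9, 10} is a clique of size 5, and the vertices of any clique must share a bag in every tree decomposition; so some bag has ≥ 5 vertices and tw(G) ≥ 4. Therefore the treewidth is 4.

Treewidth 4.
One such decomposition:
Bags: B1 = {0, 5, 7, 9, 10}  B2 = {4, 5, 7, 9, 10}  B3 = {5, 7, 9, 10, 11}  B4 = {3, 4, 7, 9, 10}  B5 = {5, 6, 7, 9, 11}  B6 = {4, 5, 7, 8, 9}  B7 = {0, 2, 5, 9, 10}  B8 = {1, 3, 7, 9, 10}
Tree: B1–B2, B1–B3, B2–B4, B3–B5, B2–B6, B1–B7, B4–B8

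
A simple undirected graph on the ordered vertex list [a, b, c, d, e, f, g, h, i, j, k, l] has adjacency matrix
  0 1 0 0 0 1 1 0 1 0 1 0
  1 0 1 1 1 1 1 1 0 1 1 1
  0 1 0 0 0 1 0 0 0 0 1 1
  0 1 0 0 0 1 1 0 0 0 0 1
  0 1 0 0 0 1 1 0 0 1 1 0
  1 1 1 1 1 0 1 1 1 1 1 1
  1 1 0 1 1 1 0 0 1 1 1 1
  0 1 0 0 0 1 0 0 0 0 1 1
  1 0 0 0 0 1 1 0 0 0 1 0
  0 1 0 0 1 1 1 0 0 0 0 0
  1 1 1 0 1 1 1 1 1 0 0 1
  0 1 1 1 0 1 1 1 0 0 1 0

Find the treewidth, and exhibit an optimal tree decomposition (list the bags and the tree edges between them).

Every bag has size at most 5, so the width is 5 − 1 = 4 and tw(G) ≤ 4. For the lower bound, the 5 vertices {b, d, f, g, l} are pairwise adjacent, and any tree decomposition puts a clique entirely inside one bag — forcing width ≥ 4. The upper and lower bounds meet at 4, so that is the treewidth.

Treewidth 4.
One such decomposition:
Bags: B1 = {b, f, g, k, l}  B2 = {a, b, f, g, k}  B3 = {b, c, f, k, l}  B4 = {b, e, f, g, k}  B5 = {a, f, g, i, k}  B6 = {b, f, h, k, l}  B7 = {b, d, f, g, l}  B8 = {b, e, f, g, j}
Tree: B1–B2, B1–B3, B1–B4, B2–B5, B1–B6, B1–B7, B4–B8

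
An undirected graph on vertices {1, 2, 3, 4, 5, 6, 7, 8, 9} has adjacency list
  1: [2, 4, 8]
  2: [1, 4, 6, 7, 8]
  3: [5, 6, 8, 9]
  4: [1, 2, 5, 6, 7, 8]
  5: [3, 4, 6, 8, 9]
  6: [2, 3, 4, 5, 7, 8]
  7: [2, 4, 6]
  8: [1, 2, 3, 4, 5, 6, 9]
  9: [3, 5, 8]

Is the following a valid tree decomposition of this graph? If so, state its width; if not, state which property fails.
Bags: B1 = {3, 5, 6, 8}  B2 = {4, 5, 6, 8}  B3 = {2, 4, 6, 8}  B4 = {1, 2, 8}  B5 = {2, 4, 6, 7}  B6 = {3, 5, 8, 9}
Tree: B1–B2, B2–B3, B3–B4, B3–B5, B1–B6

A tree decomposition must satisfy three properties: every vertex lies in some bag; for every edge, both endpoints lie together in some bag; and for every vertex, the bags containing it form a connected subtree. Here edge (4,1) lies in no bag, so the decomposition is invalid.

No — edge (4,1) lies in no bag.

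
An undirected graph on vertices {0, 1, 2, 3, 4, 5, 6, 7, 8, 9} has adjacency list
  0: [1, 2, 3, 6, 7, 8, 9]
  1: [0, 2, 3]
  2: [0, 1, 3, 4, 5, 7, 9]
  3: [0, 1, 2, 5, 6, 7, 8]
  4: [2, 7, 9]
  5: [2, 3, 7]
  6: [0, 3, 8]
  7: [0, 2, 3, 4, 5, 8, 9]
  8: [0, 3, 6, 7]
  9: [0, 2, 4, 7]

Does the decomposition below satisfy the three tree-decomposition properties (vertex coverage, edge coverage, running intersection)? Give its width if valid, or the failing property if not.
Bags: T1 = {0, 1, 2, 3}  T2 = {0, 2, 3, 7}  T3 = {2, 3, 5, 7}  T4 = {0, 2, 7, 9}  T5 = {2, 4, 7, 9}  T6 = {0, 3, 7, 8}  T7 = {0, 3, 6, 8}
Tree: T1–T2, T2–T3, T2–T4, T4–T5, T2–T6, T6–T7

Yes; width 3.

Checking the three conditions: (i) the bags cover all of {0, 1, 2, 3, 4, 5, 6, 7, 8, 9}; (ii) for each edge, some bag contains both endpoints; (iii) the bags containing any fixed vertex form a subtree. All hold, so the decomposition is valid with width 4 − 1 = 3.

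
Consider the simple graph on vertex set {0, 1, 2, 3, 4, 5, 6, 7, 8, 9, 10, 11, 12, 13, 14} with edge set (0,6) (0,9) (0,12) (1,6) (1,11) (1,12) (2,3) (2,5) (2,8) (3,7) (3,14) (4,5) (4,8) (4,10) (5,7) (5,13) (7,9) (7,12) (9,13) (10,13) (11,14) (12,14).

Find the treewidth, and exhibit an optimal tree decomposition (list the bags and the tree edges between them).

Each bag holds 4 vertices, so the decomposition has width 3, which upper-bounds the treewidth. For the lower bound: the 4 vertex sets {1,6,11}, {0}, {12}, {3,7,9,14} are disjoint, each induces a connected subgraph, and every pair is joined by at least one edge of G. Contracting each set to a single vertex therefore yields K_{4} as a minor, and since treewidth is minor-monotone, tw(G) ≥ tw(K_{4}) = 3. The upper and lower bounds meet at 3, so that is the treewidth.

Treewidth 3.
One optimal decomposition is:
Bags: B1 = {0, 1, 6, 11}  B2 = {0, 1, 11, 12}  B3 = {0, 11, 12, 14}  B4 = {0, 9, 12, 14}  B5 = {7, 9, 12, 14}  B6 = {3, 7, 9, 14}  B7 = {3, 7, 9, 13}  B8 = {3, 5, 7, 13}  B9 = {2, 3, 5, 13}  B10 = {2, 5, 10, 13}  B11 = {2, 4, 5, 10}  B12 = {2, 4, 8, 10}
Tree: B1–B2, B2–B3, B3–B4, B4–B5, B5–B6, B6–B7, B7–B8, B8–B9, B9–B10, B10–B11, B11–B12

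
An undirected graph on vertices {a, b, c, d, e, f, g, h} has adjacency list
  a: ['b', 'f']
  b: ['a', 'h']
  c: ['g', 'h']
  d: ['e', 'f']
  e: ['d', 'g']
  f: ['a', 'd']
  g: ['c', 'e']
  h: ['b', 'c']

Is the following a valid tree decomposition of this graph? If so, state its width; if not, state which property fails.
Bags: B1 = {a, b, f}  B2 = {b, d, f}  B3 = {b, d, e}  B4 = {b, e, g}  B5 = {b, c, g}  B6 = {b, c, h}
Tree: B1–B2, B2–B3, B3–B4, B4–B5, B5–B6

Yes; width 2.

Checking the three conditions: (i) the bags cover all of {a, b, c, d, e, f, g, h}; (ii) for each edge, some bag contains both endpoints; (iii) the bags containing any fixed vertex form a subtree. All hold, so the decomposition is valid with width 3 − 1 = 2.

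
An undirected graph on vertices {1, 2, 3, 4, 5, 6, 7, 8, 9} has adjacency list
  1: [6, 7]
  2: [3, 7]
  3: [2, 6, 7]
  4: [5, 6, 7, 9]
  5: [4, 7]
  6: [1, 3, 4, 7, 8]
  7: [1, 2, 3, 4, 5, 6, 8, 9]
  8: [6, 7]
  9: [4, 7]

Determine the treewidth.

2

A width-2 tree decomposition is:
Bags: B1 = {1, 6, 7}  B2 = {4, 6, 7}  B3 = {3, 6, 7}  B4 = {4, 7, 9}  B5 = {4, 5, 7}  B6 = {2, 3, 7}  B7 = {6, 7, 8}
Tree: B1–B2, B2–B3, B2–B4, B4–B5, B3–B6, B2–B7
Each bag holds 3 vertices, so the decomposition has width 2, which upper-bounds the treewidth. For the lower bound, the 3 vertices {4, 7, 9} are pairwise adjacent, and any tree decomposition puts a clique entirely inside one bag — forcing width ≥ 2. Therefore the treewidth is 2.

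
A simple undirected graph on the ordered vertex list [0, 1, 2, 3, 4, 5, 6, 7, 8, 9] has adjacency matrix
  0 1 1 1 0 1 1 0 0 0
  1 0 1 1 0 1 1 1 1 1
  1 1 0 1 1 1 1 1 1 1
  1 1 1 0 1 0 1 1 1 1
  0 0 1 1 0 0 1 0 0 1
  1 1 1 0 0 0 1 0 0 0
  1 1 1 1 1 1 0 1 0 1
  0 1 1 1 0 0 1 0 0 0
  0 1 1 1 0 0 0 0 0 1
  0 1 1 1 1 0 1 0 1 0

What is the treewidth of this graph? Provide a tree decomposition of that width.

Treewidth 4.
One optimal decomposition is:
Bags: B1 = {1, 2, 3, 6, 7}  B2 = {1, 2, 3, 6, 9}  B3 = {1, 2, 3, 8, 9}  B4 = {2, 3, 4, 6, 9}  B5 = {0, 1, 2, 3, 6}  B6 = {0, 1, 2, 5, 6}
Tree: B1–B2, B2–B3, B2–B4, B2–B5, B5–B6

Every bag has size at most 5, so the width is 5 − 1 = 4 and tw(G) ≤ 4. On the other hand G contains the 5-clique {1, 2, 3, 8, 9}. A clique must lie in a single bag of any decomposition, so no decomposition can have width below 4. The upper and lower bounds meet at 4, so that is the treewidth.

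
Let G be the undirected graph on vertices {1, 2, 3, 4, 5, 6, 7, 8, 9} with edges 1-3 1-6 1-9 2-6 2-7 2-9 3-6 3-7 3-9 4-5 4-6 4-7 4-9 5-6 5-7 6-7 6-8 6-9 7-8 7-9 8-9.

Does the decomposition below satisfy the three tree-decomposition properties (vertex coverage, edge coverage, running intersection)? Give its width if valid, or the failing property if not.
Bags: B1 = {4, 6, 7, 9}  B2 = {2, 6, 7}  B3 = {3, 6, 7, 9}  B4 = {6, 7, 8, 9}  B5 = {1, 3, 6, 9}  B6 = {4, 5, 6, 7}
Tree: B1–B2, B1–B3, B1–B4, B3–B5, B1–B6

No — edge (9,2) lies in no bag.

A tree decomposition must satisfy three properties: every vertex lies in some bag; for every edge, both endpoints lie together in some bag; and for every vertex, the bags containing it form a connected subtree. Here edge (9,2) lies in no bag, so the decomposition is invalid.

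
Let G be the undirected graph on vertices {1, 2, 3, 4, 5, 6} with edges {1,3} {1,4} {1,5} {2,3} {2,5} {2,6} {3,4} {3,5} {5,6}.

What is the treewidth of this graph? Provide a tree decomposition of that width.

Each bag holds 3 vertices, so the decomposition has width 2, which upper-bounds the treewidth. For the lower bound, the 3 vertices {1, 3, 4} are pairwise adjacent, and any tree decomposition puts a clique entirely inside one bag — forcing width ≥ 2. Therefore the treewidth is 2.

Treewidth 2.
One such decomposition:
Bags: B1 = {2, 3, 5}  B2 = {1, 3, 5}  B3 = {1, 3, 4}  B4 = {2, 5, 6}
Tree: B1–B2, B2–B3, B1–B4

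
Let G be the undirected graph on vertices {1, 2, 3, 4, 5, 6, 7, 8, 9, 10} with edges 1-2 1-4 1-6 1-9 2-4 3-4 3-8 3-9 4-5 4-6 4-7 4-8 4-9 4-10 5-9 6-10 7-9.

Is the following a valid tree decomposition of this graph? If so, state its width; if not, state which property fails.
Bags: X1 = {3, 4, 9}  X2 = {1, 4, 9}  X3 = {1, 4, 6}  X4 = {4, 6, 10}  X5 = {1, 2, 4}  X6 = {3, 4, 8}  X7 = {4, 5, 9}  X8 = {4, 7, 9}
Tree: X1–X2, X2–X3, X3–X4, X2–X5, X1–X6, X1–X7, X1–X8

Yes; width 2.

Checking the three conditions: (i) the bags cover all of {1, 2, 3, 4, 5, 6, 7, 8, 9, 10}; (ii) for each edge, some bag contains both endpoints; (iii) the bags containing any fixed vertex form a subtree. All hold, so the decomposition is valid with width 3 − 1 = 2.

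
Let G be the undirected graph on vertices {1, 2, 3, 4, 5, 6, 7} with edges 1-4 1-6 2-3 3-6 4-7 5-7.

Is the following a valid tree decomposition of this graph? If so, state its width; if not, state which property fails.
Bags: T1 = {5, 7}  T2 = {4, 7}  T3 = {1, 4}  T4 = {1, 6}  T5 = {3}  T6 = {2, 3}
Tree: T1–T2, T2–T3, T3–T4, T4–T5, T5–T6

A tree decomposition must satisfy three properties: every vertex lies in some bag; for every edge, both endpoints lie together in some bag; and for every vertex, the bags containing it form a connected subtree. Here edge (6,3) lies in no bag, so the decomposition is invalid.

No — edge (6,3) lies in no bag.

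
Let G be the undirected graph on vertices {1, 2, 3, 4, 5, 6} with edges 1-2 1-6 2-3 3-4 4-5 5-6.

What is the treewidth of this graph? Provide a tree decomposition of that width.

Treewidth 2.
Bags: B1 = {2, 3, 4}  B2 = {2, 4, 5}  B3 = {2, 5, 6}  B4 = {1, 2, 6}
Tree: B1–B2, B2–B3, B3–B4

Each bag holds 3 vertices, so the decomposition has width 2, which upper-bounds the treewidth. For the lower bound, G contains the cycle 2–3–4–5–6–1–2, so G is not a forest; only forests have treewidth ≤ 1, hence tw(G) ≥ 2. Therefore the treewidth is 2.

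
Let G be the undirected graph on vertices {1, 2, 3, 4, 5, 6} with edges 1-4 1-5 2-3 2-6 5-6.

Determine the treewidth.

A width-1 tree decomposition is:
Bags: B1 = {2, 3}  B2 = {2, 6}  B3 = {5, 6}  B4 = {1, 5}  B5 = {1, 4}
Tree: B1–B2, B2–B3, B3–B4, B4–B5
Every bag has size at most 2, so the width is 2 − 1 = 1 and tw(G) ≤ 1. Any graph with an edge has treewidth ≥ 1, and G has the edge 3–2. Combining the bounds, tw(G) = 1.

1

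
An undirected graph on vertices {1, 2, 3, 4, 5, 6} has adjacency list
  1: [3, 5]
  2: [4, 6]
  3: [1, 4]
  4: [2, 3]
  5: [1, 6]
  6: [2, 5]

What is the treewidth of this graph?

2

A width-2 tree decomposition is:
Bags: B1 = {2, 4, 6}  B2 = {3, 4, 6}  B3 = {1, 3, 6}  B4 = {1, 5, 6}
Tree: B1–B2, B2–B3, B3–B4
Every bag has size at most 3, so the width is 3 − 1 = 2 and tw(G) ≤ 2. For the lower bound, G contains the cycle 6–2–4–3–1–5–6, so G is not a forest; only forests have treewidth ≤ 1, hence tw(G) ≥ 2. The upper and lower bounds meet at 2, so that is the treewidth.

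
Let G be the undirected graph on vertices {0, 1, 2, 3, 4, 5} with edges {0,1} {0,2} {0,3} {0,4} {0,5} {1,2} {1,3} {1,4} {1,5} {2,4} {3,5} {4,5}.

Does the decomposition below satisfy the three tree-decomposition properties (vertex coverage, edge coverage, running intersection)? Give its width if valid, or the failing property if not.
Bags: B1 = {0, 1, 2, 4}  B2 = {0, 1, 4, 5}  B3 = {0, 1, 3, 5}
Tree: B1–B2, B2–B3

Yes; width 3.

Checking the three conditions: (i) the bags cover all of {0, 1, 2, 3, 4, 5}; (ii) for each edge, some bag contains both endpoints; (iii) the bags containing any fixed vertex form a subtree. All hold, so the decomposition is valid with width 4 − 1 = 3.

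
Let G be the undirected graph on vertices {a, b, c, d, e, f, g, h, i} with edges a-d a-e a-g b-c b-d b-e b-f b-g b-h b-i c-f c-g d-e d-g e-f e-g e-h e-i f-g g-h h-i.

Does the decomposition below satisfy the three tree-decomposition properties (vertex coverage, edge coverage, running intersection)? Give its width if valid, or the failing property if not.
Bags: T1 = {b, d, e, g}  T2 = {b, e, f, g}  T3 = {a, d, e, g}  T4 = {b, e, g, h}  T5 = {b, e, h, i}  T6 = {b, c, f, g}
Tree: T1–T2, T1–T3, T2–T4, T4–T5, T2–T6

Checking the three conditions: (i) the bags cover all of {a, b, c, d, e, f, g, h, i}; (ii) for each edge, some bag contains both endpoints; (iii) the bags containing any fixed vertex form a subtree. All hold, so the decomposition is valid with width 4 − 1 = 3.

Yes; width 3.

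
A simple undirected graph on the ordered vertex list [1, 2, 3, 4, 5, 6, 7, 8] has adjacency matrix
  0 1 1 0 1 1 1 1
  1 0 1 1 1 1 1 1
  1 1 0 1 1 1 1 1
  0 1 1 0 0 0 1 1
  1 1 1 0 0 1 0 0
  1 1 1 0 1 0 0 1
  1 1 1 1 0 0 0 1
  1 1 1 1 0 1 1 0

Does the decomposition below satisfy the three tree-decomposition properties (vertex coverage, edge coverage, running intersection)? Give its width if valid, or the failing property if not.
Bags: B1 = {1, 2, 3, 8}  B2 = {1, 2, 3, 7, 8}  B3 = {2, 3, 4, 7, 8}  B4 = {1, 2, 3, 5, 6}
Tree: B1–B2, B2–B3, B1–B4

No — edge (6,8) lies in no bag.

A tree decomposition must satisfy three properties: every vertex lies in some bag; for every edge, both endpoints lie together in some bag; and for every vertex, the bags containing it form a connected subtree. Here edge (6,8) lies in no bag, so the decomposition is invalid.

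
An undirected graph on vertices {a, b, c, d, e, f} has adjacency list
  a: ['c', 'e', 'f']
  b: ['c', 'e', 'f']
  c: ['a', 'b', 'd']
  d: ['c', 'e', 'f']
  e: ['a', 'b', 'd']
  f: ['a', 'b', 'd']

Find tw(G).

A width-3 tree decomposition is:
Bags: B1 = {b, c, e, f}  B2 = {a, c, e, f}  B3 = {c, d, e, f}
Tree: B1–B2, B2–B3
Every bag has size at most 4, so the width is 4 − 1 = 3 and tw(G) ≤ 3. For the lower bound: the 4 vertex sets {b,e}, {a,c}, {f}, {d} are disjoint, each induces a connected subgraph, and every pair is joined by at least one edge of G. Contracting each set to a single vertex therefore yields K_{4} as a minor, and since treewidth is minor-monotone, tw(G) ≥ tw(K_{4}) = 3. Hence tw(G) = 3 exactly.

3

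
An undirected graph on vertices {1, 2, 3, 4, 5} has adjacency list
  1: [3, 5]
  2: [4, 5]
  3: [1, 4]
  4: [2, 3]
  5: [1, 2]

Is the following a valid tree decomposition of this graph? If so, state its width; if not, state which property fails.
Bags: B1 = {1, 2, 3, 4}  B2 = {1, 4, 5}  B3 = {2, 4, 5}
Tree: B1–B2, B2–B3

A tree decomposition must satisfy three properties: every vertex lies in some bag; for every edge, both endpoints lie together in some bag; and for every vertex, the bags containing it form a connected subtree. Here bags containing vertex 2 are not connected in the tree, so the decomposition is invalid.

No — bags containing vertex 2 are not connected in the tree.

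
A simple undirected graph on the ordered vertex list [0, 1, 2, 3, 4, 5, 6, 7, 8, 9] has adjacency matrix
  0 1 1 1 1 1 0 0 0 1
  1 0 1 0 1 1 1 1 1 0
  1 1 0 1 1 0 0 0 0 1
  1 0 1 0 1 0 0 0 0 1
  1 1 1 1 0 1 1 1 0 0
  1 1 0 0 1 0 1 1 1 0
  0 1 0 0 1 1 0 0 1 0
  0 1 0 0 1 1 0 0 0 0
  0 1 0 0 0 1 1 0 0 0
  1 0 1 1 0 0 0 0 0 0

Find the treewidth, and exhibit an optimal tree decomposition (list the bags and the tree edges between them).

Treewidth 3.
One optimal decomposition is:
Bags: B1 = {0, 1, 2, 4}  B2 = {0, 1, 4, 5}  B3 = {1, 4, 5, 7}  B4 = {1, 4, 5, 6}  B5 = {0, 2, 3, 4}  B6 = {1, 5, 6, 8}  B7 = {0, 2, 3, 9}
Tree: B1–B2, B2–B3, B2–B4, B1–B5, B4–B6, B5–B7

Each bag holds 4 vertices, so the decomposition has width 3, which upper-bounds the treewidth. Conversely, {1, 5, 6, 8} is a clique of size 4, and the vertices of any clique must share a bag in every tree decomposition; so some bag has ≥ 4 vertices and tw(G) ≥ 3. Combining the bounds, tw(G) = 3.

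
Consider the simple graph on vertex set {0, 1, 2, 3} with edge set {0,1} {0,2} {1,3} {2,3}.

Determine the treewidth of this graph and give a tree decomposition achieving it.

Every bag has size at most 3, so the width is 3 − 1 = 2 and tw(G) ≤ 2. For the lower bound, G contains the cycle 3–1–0–2–3, so G is not a forest; only forests have treewidth ≤ 1, hence tw(G) ≥ 2. Therefore the treewidth is 2.

Treewidth 2.
Bags: B1 = {0, 1, 3}  B2 = {0, 2, 3}
Tree: B1–B2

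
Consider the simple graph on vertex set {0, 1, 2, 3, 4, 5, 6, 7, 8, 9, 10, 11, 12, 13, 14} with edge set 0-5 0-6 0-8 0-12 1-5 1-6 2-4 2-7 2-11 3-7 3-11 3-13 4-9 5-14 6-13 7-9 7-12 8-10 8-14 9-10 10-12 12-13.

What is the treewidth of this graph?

3

A width-3 tree decomposition is:
Bags: B1 = {2, 3, 4, 11}  B2 = {2, 3, 4, 7}  B3 = {3, 4, 7, 9}  B4 = {3, 7, 9, 13}  B5 = {7, 9, 12, 13}  B6 = {9, 10, 12, 13}  B7 = {6, 10, 12, 13}  B8 = {0, 6, 10, 12}  B9 = {0, 6, 8, 10}  B10 = {0, 1, 6, 8}  B11 = {0, 1, 5, 8}  B12 = {1, 5, 8, 14}
Tree: B1–B2, B2–B3, B3–B4, B4–B5, B5–B6, B6–B7, B7–B8, B8–B9, B9–B10, B10–B11, B11–B12
Every bag has size at most 4, so the width is 4 − 1 = 3 and tw(G) ≤ 3. For the lower bound: the 4 vertex sets {2,4,11}, {3}, {7}, {9,10,12,13} are disjoint, each induces a connected subgraph, and every pair is joined by at least one edge of G. Contracting each set to a single vertex therefore yields K_{4} as a minor, and since treewidth is minor-monotone, tw(G) ≥ tw(K_{4}) = 3. Combining the bounds, tw(G) = 3.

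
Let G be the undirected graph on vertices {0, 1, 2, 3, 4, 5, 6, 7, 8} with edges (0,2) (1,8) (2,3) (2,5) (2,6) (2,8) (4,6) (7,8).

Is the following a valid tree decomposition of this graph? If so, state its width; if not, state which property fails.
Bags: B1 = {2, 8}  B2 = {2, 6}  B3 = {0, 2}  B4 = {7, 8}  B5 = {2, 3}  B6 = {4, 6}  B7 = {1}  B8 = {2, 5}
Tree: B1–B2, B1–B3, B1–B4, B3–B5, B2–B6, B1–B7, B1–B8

A tree decomposition must satisfy three properties: every vertex lies in some bag; for every edge, both endpoints lie together in some bag; and for every vertex, the bags containing it form a connected subtree. Here edge (8,1) lies in no bag, so the decomposition is invalid.

No — edge (8,1) lies in no bag.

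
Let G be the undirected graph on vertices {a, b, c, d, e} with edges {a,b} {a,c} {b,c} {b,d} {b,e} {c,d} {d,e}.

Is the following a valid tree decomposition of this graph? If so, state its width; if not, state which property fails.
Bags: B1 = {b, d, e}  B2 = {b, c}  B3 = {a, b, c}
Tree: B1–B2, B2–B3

No — edge (d,c) lies in no bag.

A tree decomposition must satisfy three properties: every vertex lies in some bag; for every edge, both endpoints lie together in some bag; and for every vertex, the bags containing it form a connected subtree. Here edge (d,c) lies in no bag, so the decomposition is invalid.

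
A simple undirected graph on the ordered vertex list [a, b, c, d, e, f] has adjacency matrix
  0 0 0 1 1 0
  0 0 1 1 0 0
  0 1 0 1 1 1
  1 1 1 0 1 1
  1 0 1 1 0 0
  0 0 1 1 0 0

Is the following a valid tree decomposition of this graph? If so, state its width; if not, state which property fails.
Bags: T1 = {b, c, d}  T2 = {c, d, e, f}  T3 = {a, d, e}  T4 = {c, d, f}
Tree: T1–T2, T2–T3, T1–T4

A tree decomposition must satisfy three properties: every vertex lies in some bag; for every edge, both endpoints lie together in some bag; and for every vertex, the bags containing it form a connected subtree. Here bags containing vertex f are not connected in the tree, so the decomposition is invalid.

No — bags containing vertex f are not connected in the tree.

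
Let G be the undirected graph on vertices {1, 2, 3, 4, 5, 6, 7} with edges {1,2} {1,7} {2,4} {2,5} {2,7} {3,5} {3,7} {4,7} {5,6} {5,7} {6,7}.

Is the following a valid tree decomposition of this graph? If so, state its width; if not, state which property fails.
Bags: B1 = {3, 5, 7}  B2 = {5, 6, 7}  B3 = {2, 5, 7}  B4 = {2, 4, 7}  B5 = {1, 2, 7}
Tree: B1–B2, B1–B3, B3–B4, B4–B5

Checking the three conditions: (i) the bags cover all of {1, 2, 3, 4, 5, 6, 7}; (ii) for each edge, some bag contains both endpoints; (iii) the bags containing any fixed vertex form a subtree. All hold, so the decomposition is valid with width 3 − 1 = 2.

Yes; width 2.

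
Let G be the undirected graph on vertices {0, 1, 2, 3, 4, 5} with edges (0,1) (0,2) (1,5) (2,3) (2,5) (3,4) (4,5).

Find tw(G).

2

A width-2 tree decomposition is:
Bags: B1 = {0, 1, 2}  B2 = {1, 2, 5}  B3 = {2, 3, 5}  B4 = {3, 4, 5}
Tree: B1–B2, B2–B3, B3–B4
Every bag has size at most 3, so the width is 3 − 1 = 2 and tw(G) ≤ 2. Since 0–1–5–2–0 is a cycle in G, G is not acyclic. Forests are exactly the graphs of treewidth ≤ 1, so tw(G) ≥ 2. Hence tw(G) = 2 exactly.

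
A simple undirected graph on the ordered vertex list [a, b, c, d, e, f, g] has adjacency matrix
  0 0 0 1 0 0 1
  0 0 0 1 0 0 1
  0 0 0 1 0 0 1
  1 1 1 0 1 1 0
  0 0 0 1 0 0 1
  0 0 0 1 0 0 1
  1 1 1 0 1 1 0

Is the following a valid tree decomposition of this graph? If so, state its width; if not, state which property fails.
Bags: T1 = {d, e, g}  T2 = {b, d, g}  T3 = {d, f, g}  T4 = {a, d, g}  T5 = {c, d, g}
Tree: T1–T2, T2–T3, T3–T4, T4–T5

Yes; width 2.

Every vertex of G appears in some bag (union = {a, b, c, d, e, f, g}); every edge is covered by a bag; and for each vertex v the set of bags containing v is connected in the bag tree. The decomposition is therefore valid. The largest bag has 3 vertices, so the width is 2.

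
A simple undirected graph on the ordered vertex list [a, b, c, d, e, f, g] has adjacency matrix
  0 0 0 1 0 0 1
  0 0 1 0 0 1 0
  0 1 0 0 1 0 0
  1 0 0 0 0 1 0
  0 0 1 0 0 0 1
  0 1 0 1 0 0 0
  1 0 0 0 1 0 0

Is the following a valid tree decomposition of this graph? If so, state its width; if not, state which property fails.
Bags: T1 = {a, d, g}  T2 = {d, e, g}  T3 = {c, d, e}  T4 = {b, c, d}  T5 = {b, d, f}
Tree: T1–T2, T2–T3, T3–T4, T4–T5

Yes; width 2.

Vertex coverage: the bags together contain {a, b, c, d, e, f, g}, the full vertex set. Edge coverage: each edge of G has both endpoints in at least one bag. Running intersection: for every vertex, the bags containing it form a connected subtree. All three properties hold, so this is a valid tree decomposition of width max|bag| − 1 = 2, and hence tw(G) ≤ 2.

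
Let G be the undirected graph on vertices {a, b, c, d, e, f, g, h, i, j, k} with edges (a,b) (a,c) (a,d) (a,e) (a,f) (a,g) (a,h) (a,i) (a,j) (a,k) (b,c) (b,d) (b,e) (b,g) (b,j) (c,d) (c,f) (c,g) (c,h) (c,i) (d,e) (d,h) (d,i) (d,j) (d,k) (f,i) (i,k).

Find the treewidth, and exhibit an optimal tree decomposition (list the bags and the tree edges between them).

Treewidth 3.
Bags: B1 = {a, c, d, i}  B2 = {a, d, i, k}  B3 = {a, b, c, d}  B4 = {a, c, d, h}  B5 = {a, b, c, g}  B6 = {a, c, f, i}  B7 = {a, b, d, e}  B8 = {a, b, d, j}
Tree: B1–B2, B1–B3, B3–B4, B3–B5, B1–B6, B3–B7, B7–B8

Each bag holds 4 vertices, so the decomposition has width 3, which upper-bounds the treewidth. For the lower bound, the 4 vertices {a, c, d, h} are pairwise adjacent, and any tree decomposition puts a clique entirely inside one bag — forcing width ≥ 3. The upper and lower bounds meet at 3, so that is the treewidth.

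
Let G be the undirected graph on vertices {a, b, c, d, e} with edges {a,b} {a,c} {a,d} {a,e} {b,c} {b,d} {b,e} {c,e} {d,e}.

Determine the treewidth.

A width-3 tree decomposition is:
Bags: B1 = {a, b, d, e}  B2 = {a, b, c, e}
Tree: B1–B2
Each bag holds 4 vertices, so the decomposition has width 3, which upper-bounds the treewidth. On the other hand G contains the 4-clique {a, b, d, e}. A clique must lie in a single bag of any decomposition, so no decomposition can have width below 3. Hence tw(G) = 3 exactly.

3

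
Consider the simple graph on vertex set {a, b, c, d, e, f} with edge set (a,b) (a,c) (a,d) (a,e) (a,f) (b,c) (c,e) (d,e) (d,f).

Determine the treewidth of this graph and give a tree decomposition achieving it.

Every bag has size at most 3, so the width is 3 − 1 = 2 and tw(G) ≤ 2. Conversely, {a, d, e} is a clique of size 3, and the vertices of any clique must share a bag in every tree decomposition; so some bag has ≥ 3 vertices and tw(G) ≥ 2. Therefore the treewidth is 2.

Treewidth 2.
One optimal decomposition is:
Bags: B1 = {a, d, e}  B2 = {a, c, e}  B3 = {a, d, f}  B4 = {a, b, c}
Tree: B1–B2, B1–B3, B2–B4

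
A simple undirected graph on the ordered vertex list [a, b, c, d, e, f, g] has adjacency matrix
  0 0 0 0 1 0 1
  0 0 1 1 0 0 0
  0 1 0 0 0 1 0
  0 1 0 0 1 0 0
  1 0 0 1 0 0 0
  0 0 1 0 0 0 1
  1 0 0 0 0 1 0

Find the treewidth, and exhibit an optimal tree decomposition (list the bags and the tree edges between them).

Every bag has size at most 3, so the width is 3 − 1 = 2 and tw(G) ≤ 2. The edges b–d–e–a–g–f–c–b form a cycle, so G is not a tree and its treewidth is at least 2. Hence tw(G) = 2 exactly.

Treewidth 2.
One such decomposition:
Bags: B1 = {b, d, e}  B2 = {a, b, e}  B3 = {a, b, g}  B4 = {b, f, g}  B5 = {b, c, f}
Tree: B1–B2, B2–B3, B3–B4, B4–B5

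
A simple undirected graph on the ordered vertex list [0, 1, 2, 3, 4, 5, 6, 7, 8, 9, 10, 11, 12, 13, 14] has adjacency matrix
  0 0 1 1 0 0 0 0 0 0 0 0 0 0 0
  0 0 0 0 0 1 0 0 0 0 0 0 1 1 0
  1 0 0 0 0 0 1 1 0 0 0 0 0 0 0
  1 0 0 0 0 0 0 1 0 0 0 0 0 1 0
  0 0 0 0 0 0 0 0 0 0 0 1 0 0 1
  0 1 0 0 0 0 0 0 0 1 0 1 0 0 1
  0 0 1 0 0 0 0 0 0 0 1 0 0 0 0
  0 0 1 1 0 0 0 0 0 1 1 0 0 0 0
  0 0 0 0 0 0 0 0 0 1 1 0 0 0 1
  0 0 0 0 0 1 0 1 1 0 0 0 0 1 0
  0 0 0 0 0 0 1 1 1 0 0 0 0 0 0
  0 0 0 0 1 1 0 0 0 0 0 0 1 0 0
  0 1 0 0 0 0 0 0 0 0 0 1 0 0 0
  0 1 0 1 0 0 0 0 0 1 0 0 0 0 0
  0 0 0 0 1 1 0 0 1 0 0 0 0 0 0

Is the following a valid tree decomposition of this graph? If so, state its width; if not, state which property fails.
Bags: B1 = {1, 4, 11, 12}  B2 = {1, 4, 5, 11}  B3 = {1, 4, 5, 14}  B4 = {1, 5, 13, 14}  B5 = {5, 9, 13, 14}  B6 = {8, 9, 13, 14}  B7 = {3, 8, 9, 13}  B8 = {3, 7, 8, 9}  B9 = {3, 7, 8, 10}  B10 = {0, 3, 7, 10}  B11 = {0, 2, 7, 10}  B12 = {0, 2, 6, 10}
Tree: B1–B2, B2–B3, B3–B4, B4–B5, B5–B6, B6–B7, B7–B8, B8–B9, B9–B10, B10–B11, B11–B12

Yes; width 3.

Vertex coverage: the bags together contain {0, 1, 2, 3, 4, 5, 6, 7, 8, 9, 10, 11, 12, 13, 14}, the full vertex set. Edge coverage: each edge of G has both endpoints in at least one bag. Running intersection: for every vertex, the bags containing it form a connected subtree. All three properties hold, so this is a valid tree decomposition of width max|bag| − 1 = 3, and hence tw(G) ≤ 3.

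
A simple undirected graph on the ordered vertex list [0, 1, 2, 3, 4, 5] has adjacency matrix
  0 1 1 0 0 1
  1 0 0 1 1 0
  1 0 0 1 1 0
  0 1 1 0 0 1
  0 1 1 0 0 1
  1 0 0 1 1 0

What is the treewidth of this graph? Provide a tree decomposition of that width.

Treewidth 3.
One optimal decomposition is:
Bags: B1 = {0, 2, 3, 4}  B2 = {0, 1, 3, 4}  B3 = {0, 3, 4, 5}
Tree: B1–B2, B2–B3

Every bag has size at most 4, so the width is 4 − 1 = 3 and tw(G) ≤ 3. For the lower bound: the 4 vertex sets {2,3}, {1,4}, {0}, {5} are disjoint, each induces a connected subgraph, and every pair is joined by at least one edge of G. Contracting each set to a single vertex therefore yields K_{4} as a minor, and since treewidth is minor-monotone, tw(G) ≥ tw(K_{4}) = 3. Hence tw(G) = 3 exactly.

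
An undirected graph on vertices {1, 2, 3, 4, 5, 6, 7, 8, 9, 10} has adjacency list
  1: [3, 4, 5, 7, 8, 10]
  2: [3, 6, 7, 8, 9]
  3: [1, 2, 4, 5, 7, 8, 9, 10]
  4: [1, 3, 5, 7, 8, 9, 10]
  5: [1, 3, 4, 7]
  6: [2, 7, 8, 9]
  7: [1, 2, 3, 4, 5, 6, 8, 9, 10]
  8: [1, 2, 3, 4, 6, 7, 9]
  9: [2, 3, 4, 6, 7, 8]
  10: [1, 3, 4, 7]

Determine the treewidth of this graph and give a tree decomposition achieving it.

Treewidth 4.
Bags: B1 = {1, 3, 4, 7, 8}  B2 = {3, 4, 7, 8, 9}  B3 = {2, 3, 7, 8, 9}  B4 = {1, 3, 4, 7, 10}  B5 = {1, 3, 4, 5, 7}  B6 = {2, 6, 7, 8, 9}
Tree: B1–B2, B2–B3, B1–B4, B4–B5, B3–B6

Each bag holds 5 vertices, so the decomposition has width 4, which upper-bounds the treewidth. Conversely, {2, 3, 7, 8, 9} is a clique of size 5, and the vertices of any clique must share a bag in every tree decomposition; so some bag has ≥ 5 vertices and tw(G) ≥ 4. Hence tw(G) = 4 exactly.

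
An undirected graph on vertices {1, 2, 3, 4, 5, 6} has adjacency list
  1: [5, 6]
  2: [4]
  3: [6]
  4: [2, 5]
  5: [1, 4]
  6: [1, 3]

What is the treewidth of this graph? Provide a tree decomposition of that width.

The largest bag has 2 vertices, giving width 1; this decomposition certifies tw(G) ≤ 1. G has an edge, so its treewidth is at least 1. The upper and lower bounds meet at 1, so that is the treewidth.

Treewidth 1.
One such decomposition:
Bags: B1 = {2, 4}  B2 = {4, 5}  B3 = {1, 5}  B4 = {1, 6}  B5 = {3, 6}
Tree: B1–B2, B2–B3, B3–B4, B4–B5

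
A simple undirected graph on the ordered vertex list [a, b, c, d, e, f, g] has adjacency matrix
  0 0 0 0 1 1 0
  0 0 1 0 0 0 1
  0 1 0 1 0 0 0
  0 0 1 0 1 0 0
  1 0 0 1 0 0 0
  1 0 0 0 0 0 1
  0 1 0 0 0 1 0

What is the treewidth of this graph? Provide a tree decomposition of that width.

Each bag holds 3 vertices, so the decomposition has width 2, which upper-bounds the treewidth. For the lower bound, G contains the cycle d–e–a–f–g–b–c–d, so G is not a forest; only forests have treewidth ≤ 1, hence tw(G) ≥ 2. Therefore the treewidth is 2.

Treewidth 2.
One optimal decomposition is:
Bags: B1 = {a, d, e}  B2 = {a, d, f}  B3 = {d, f, g}  B4 = {b, d, g}  B5 = {b, c, d}
Tree: B1–B2, B2–B3, B3–B4, B4–B5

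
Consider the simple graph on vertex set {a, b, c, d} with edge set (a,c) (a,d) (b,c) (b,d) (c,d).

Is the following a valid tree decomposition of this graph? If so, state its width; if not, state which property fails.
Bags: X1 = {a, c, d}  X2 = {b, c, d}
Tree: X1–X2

Yes; width 2.

Every vertex of G appears in some bag (union = {a, b, c, d}); every edge is covered by a bag; and for each vertex v the set of bags containing v is connected in the bag tree. The decomposition is therefore valid. The largest bag has 3 vertices, so the width is 2.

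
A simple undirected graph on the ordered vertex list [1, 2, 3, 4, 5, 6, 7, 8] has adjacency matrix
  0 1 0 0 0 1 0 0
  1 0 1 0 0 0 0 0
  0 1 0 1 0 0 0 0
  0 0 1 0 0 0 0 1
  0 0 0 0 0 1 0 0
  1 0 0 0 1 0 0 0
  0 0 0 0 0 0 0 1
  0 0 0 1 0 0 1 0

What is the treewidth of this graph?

1

A width-1 tree decomposition is:
Bags: B1 = {7, 8}  B2 = {4, 8}  B3 = {3, 4}  B4 = {2, 3}  B5 = {1, 2}  B6 = {1, 6}  B7 = {5, 6}
Tree: B1–B2, B2–B3, B3–B4, B4–B5, B5–B6, B6–B7
Every bag has size at most 2, so the width is 2 − 1 = 1 and tw(G) ≤ 1. G has an edge, so its treewidth is at least 1. Combining the bounds, tw(G) = 1.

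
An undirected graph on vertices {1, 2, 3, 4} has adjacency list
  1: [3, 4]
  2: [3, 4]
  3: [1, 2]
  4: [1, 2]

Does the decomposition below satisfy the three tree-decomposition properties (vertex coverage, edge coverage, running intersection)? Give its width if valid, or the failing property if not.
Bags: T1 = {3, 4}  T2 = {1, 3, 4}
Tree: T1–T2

A tree decomposition must satisfy three properties: every vertex lies in some bag; for every edge, both endpoints lie together in some bag; and for every vertex, the bags containing it form a connected subtree. Here vertex 2 appears in no bag, so the decomposition is invalid.

No — vertex 2 appears in no bag.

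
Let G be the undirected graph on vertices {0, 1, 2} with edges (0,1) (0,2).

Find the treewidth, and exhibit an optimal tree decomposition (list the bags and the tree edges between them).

The largest bag has 2 vertices, giving width 1; this decomposition certifies tw(G) ≤ 1. Since G has at least one edge (e.g. 0–2), it is not an edgeless graph, so tw(G) ≥ 1. Hence tw(G) = 1 exactly.

Treewidth 1.
Bags: B1 = {0, 2}  B2 = {0, 1}
Tree: B1–B2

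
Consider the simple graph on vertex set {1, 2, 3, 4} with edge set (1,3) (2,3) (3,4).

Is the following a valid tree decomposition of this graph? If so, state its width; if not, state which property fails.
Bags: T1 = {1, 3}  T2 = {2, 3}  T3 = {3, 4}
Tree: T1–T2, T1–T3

Yes; width 1.

Every vertex of G appears in some bag (union = {1, 2, 3, 4}); every edge is covered by a bag; and for each vertex v the set of bags containing v is connected in the bag tree. The decomposition is therefore valid. The largest bag has 2 vertices, so the width is 1.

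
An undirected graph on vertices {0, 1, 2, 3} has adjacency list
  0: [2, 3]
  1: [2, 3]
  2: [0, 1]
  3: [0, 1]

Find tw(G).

2

A width-2 tree decomposition is:
Bags: B1 = {1, 2, 3}  B2 = {0, 2, 3}
Tree: B1–B2
Each bag holds 3 vertices, so the decomposition has width 2, which upper-bounds the treewidth. For the lower bound, G contains the cycle 3–1–2–0–3, so G is not a forest; only forests have treewidth ≤ 1, hence tw(G) ≥ 2. Therefore the treewidth is 2.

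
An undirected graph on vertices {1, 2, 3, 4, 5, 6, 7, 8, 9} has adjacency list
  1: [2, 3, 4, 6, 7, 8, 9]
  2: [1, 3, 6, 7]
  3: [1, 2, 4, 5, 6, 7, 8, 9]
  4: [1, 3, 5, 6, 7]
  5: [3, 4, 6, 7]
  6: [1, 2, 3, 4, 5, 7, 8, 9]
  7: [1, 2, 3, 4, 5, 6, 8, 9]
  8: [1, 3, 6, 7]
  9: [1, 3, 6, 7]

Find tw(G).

A width-4 tree decomposition is:
Bags: B1 = {1, 3, 6, 7, 8}  B2 = {1, 3, 4, 6, 7}  B3 = {3, 4, 5, 6, 7}  B4 = {1, 2, 3, 6, 7}  B5 = {1, 3, 6, 7, 9}
Tree: B1–B2, B2–B3, B1–B4, B2–B5
The largest bag has 5 vertices, giving width 4; this decomposition certifies tw(G) ≤ 4. On the other hand G contains the 5-clique {1, 3, 6, 7, 8}. A clique must lie in a single bag of any decomposition, so no decomposition can have width below 4. Combining the bounds, tw(G) = 4.

4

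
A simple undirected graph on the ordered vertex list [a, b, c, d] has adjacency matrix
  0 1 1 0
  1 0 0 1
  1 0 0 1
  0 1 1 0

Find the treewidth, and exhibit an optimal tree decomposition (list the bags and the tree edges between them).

Every bag has size at most 3, so the width is 3 − 1 = 2 and tw(G) ≤ 2. The edges c–a–b–d–c form a cycle, so G is not a tree and its treewidth is at least 2. The upper and lower bounds meet at 2, so that is the treewidth.

Treewidth 2.
One optimal decomposition is:
Bags: B1 = {a, b, c}  B2 = {b, c, d}
Tree: B1–B2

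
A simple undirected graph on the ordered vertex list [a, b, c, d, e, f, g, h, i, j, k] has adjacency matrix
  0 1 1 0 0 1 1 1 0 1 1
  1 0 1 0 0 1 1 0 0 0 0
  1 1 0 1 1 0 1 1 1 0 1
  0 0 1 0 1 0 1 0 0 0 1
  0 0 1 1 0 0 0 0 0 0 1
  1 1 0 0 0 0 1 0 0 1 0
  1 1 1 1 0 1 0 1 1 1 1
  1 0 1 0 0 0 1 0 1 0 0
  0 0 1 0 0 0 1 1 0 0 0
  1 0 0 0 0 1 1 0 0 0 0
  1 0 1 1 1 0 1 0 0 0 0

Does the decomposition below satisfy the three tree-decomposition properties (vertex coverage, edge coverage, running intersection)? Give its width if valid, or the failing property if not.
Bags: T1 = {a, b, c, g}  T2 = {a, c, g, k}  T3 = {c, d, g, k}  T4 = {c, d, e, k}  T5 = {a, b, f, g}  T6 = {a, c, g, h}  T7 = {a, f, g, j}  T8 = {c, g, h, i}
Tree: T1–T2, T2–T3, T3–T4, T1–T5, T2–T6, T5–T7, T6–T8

Vertex coverage: the bags together contain {a, b, c, d, e, f, g, h, i, j, k}, the full vertex set. Edge coverage: each edge of G has both endpoints in at least one bag. Running intersection: for every vertex, the bags containing it form a connected subtree. All three properties hold, so this is a valid tree decomposition of width max|bag| − 1 = 3, and hence tw(G) ≤ 3.

Yes; width 3.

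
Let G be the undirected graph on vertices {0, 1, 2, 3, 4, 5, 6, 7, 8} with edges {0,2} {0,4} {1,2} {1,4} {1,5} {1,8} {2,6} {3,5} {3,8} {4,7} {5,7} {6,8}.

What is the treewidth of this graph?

3

A width-3 tree decomposition is:
Bags: B1 = {3, 5, 7, 8}  B2 = {1, 5, 7, 8}  B3 = {1, 4, 7, 8}  B4 = {1, 4, 6, 8}  B5 = {1, 2, 4, 6}  B6 = {0, 2, 4, 6}
Tree: B1–B2, B2–B3, B3–B4, B4–B5, B5–B6
Every bag has size at most 4, so the width is 4 − 1 = 3 and tw(G) ≤ 3. For the lower bound: the 4 vertex sets {3,5,7}, {8}, {1}, {0,2,4,6} are disjoint, each induces a connected subgraph, and every pair is joined by at least one edge of G. Contracting each set to a single vertex therefore yields K_{4} as a minor, and since treewidth is minor-monotone, tw(G) ≥ tw(K_{4}) = 3. Therefore the treewidth is 3.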